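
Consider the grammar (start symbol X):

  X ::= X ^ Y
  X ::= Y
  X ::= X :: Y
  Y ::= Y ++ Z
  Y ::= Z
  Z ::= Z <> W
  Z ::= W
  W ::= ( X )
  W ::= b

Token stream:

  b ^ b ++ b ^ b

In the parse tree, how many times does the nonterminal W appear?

[X [X [X [Y [Z [W b]]]] ^ [Y [Y [Z [W b]]] ++ [Z [W b]]]] ^ [Y [Z [W b]]]]

4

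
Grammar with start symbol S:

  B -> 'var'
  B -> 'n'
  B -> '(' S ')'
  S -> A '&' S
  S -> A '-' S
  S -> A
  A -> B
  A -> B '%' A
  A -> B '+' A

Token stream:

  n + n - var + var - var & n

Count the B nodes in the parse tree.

[S [A [B n] + [A [B n]]] - [S [A [B var] + [A [B var]]] - [S [A [B var]] & [S [A [B n]]]]]]

6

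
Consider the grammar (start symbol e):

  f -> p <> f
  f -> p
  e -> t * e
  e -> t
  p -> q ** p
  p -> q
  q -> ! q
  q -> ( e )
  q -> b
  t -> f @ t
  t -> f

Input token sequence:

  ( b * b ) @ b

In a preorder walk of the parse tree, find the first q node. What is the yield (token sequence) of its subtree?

( b * b )

[e [t [f [p [q ( [e [t [f [p [q b]]]] * [e [t [f [p [q b]]]]]] )]]] @ [t [f [p [q b]]]]]]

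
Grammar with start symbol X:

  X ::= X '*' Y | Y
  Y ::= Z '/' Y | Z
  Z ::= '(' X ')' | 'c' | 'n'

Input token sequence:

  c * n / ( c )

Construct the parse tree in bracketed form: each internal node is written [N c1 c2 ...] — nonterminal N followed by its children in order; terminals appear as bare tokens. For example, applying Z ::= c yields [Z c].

[X [X [Y [Z c]]] * [Y [Z n] / [Y [Z ( [X [Y [Z c]]] )]]]]

X
X * Y
Y * Y
Z * Y
c * Y
c * Z / Y
c * n / Y
c * n / Z
c * n / ( X )
c * n / ( Y )
c * n / ( Z )
c * n / ( c )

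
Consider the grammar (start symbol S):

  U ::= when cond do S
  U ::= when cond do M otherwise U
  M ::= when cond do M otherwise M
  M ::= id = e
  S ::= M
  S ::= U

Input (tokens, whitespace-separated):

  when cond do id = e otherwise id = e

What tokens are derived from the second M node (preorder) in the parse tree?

[S [M when cond do [M id = e] otherwise [M id = e]]]

id = e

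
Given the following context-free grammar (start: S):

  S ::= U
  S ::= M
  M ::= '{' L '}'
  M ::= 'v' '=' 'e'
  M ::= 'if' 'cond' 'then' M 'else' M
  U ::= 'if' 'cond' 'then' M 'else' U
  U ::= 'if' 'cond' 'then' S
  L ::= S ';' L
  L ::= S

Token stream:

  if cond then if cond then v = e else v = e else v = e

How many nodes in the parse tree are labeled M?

5

[S [M if cond then [M if cond then [M v = e] else [M v = e]] else [M v = e]]]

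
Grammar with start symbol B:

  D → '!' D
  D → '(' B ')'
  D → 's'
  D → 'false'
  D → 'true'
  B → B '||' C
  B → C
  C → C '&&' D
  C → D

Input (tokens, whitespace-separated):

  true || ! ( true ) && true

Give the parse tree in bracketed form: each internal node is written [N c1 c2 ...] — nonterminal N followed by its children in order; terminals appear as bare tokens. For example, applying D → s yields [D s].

[B [B [C [D true]]] || [C [C [D ! [D ( [B [C [D true]]] )]]] && [D true]]]

B
B || C
C || C
D || C
true || C
true || C && D
true || D && D
true || ! D && D
true || ! ( B ) && D
true || ! ( C ) && D
true || ! ( D ) && D
true || ! ( true ) && D
true || ! ( true ) && true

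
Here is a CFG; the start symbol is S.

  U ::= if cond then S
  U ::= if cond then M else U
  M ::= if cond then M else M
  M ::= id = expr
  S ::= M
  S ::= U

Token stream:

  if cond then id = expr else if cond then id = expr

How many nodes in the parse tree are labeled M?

2

[S [U if cond then [M id = expr] else [U if cond then [S [M id = expr]]]]]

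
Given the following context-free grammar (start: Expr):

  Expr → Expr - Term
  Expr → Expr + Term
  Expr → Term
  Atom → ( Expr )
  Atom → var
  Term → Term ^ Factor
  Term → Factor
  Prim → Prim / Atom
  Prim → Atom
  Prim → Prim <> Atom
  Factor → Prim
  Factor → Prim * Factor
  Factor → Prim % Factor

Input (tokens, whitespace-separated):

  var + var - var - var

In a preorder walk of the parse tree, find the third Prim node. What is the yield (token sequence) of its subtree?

[Expr [Expr [Expr [Expr [Term [Factor [Prim [Atom var]]]]] + [Term [Factor [Prim [Atom var]]]]] - [Term [Factor [Prim [Atom var]]]]] - [Term [Factor [Prim [Atom var]]]]]

var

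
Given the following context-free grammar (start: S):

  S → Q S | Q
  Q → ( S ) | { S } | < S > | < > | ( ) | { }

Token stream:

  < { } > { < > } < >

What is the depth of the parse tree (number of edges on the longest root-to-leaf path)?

5

[S [Q < [S [Q { }]] >] [S [Q { [S [Q < >]] }] [S [Q < >]]]]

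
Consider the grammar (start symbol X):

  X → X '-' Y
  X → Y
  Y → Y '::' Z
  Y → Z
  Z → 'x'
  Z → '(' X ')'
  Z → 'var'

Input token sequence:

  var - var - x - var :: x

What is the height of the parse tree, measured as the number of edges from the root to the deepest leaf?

6

[X [X [X [X [Y [Z var]]] - [Y [Z var]]] - [Y [Z x]]] - [Y [Y [Z var]] :: [Z x]]]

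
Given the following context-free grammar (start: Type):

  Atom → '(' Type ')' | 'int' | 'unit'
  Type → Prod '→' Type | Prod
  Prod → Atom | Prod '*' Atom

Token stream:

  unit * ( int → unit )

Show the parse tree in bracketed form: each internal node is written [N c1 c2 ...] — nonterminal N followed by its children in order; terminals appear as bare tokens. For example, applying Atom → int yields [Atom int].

Type
Prod
Prod * Atom
Atom * Atom
unit * Atom
unit * ( Type )
unit * ( Prod → Type )
unit * ( Atom → Type )
unit * ( int → Type )
unit * ( int → Prod )
unit * ( int → Atom )
unit * ( int → unit )

[Type [Prod [Prod [Atom unit]] * [Atom ( [Type [Prod [Atom int]] → [Type [Prod [Atom unit]]]] )]]]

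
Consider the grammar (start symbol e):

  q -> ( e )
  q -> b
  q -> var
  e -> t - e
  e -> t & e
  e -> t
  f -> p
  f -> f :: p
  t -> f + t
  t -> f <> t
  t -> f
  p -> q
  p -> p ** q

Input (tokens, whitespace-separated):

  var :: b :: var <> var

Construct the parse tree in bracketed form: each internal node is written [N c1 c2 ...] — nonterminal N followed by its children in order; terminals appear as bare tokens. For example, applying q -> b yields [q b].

[e [t [f [f [f [p [q var]]] :: [p [q b]]] :: [p [q var]]] <> [t [f [p [q var]]]]]]

e
t
f <> t
f :: p <> t
f :: p :: p <> t
p :: p :: p <> t
q :: p :: p <> t
var :: p :: p <> t
var :: q :: p <> t
var :: b :: p <> t
var :: b :: q <> t
var :: b :: var <> t
var :: b :: var <> f
var :: b :: var <> p
var :: b :: var <> q
var :: b :: var <> var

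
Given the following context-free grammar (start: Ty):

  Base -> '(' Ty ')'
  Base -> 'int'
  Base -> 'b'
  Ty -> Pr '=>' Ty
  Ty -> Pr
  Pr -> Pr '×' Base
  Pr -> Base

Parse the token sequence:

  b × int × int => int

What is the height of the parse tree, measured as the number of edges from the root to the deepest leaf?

5

[Ty [Pr [Pr [Pr [Base b]] × [Base int]] × [Base int]] => [Ty [Pr [Base int]]]]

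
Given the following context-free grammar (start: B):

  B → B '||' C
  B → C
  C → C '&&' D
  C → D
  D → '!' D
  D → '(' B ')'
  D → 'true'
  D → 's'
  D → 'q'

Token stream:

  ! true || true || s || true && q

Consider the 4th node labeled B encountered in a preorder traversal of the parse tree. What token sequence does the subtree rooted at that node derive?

[B [B [B [B [C [D ! [D true]]]] || [C [D true]]] || [C [D s]]] || [C [C [D true]] && [D q]]]

! true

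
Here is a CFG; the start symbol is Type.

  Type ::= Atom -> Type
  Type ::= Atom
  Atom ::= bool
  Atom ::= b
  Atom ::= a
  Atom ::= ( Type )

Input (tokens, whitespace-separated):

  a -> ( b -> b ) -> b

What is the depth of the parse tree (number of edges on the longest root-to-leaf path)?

[Type [Atom a] -> [Type [Atom ( [Type [Atom b] -> [Type [Atom b]]] )] -> [Type [Atom b]]]]

6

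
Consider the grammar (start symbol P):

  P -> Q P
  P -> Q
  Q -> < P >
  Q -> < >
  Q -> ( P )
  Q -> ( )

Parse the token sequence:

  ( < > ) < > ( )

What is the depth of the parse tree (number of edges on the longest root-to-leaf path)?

4

[P [Q ( [P [Q < >]] )] [P [Q < >] [P [Q ( )]]]]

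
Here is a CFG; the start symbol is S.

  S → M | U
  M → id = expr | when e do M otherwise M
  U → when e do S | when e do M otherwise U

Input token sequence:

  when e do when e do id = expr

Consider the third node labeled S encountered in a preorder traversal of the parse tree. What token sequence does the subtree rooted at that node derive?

id = expr

[S [U when e do [S [U when e do [S [M id = expr]]]]]]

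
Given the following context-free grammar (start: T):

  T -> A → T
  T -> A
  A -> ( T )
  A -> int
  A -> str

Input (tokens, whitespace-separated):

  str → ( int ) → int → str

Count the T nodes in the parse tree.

[T [A str] → [T [A ( [T [A int]] )] → [T [A int] → [T [A str]]]]]

5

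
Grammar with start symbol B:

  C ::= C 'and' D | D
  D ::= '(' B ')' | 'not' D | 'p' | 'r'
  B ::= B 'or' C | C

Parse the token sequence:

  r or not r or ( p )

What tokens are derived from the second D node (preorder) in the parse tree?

not r

[B [B [B [C [D r]]] or [C [D not [D r]]]] or [C [D ( [B [C [D p]]] )]]]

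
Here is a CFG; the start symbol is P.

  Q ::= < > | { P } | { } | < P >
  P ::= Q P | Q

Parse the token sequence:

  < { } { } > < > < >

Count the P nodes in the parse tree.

5

[P [Q < [P [Q { }] [P [Q { }]]] >] [P [Q < >] [P [Q < >]]]]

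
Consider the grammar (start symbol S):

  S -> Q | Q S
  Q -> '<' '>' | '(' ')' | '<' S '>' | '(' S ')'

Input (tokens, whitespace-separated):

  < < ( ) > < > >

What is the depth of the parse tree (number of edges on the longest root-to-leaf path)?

[S [Q < [S [Q < [S [Q ( )]] >] [S [Q < >]]] >]]

6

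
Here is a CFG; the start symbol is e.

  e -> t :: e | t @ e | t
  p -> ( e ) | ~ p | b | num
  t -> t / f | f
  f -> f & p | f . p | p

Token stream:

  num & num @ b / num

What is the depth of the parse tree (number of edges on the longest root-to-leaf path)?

[e [t [f [f [p num]] & [p num]]] @ [e [t [t [f [p b]]] / [f [p num]]]]]

6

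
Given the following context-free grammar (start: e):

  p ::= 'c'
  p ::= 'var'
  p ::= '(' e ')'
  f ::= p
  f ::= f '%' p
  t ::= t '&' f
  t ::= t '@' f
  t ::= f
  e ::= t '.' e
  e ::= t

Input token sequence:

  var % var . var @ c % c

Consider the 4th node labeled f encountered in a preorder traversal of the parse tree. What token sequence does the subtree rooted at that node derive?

c % c

[e [t [f [f [p var]] % [p var]]] . [e [t [t [f [p var]]] @ [f [f [p c]] % [p c]]]]]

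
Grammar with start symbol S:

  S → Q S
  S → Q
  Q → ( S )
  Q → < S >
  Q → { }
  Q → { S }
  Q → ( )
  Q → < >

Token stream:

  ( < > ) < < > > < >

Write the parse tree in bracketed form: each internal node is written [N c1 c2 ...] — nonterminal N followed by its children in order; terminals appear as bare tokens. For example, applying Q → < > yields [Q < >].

[S [Q ( [S [Q < >]] )] [S [Q < [S [Q < >]] >] [S [Q < >]]]]

S
Q S
( S ) S
( Q ) S
( < > ) S
( < > ) Q S
( < > ) < S > S
( < > ) < Q > S
( < > ) < < > > S
( < > ) < < > > Q
( < > ) < < > > < >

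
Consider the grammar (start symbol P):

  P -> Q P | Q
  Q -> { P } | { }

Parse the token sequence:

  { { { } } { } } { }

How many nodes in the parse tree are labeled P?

5

[P [Q { [P [Q { [P [Q { }]] }] [P [Q { }]]] }] [P [Q { }]]]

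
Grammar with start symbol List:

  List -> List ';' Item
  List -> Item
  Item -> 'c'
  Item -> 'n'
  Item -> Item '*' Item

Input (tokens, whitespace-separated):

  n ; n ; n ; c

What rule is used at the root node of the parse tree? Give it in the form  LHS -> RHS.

[List [List [List [List [Item n]] ; [Item n]] ; [Item n]] ; [Item c]]

List -> List ';' Item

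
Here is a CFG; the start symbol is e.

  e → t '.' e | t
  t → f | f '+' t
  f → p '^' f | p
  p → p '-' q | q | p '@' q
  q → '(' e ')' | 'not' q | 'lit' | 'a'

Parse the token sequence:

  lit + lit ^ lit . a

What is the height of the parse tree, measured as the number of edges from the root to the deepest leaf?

7

[e [t [f [p [q lit]]] + [t [f [p [q lit]] ^ [f [p [q lit]]]]]] . [e [t [f [p [q a]]]]]]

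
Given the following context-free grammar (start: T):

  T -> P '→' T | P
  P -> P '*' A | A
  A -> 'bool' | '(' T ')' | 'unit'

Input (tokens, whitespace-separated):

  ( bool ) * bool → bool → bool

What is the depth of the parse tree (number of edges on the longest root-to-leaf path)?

[T [P [P [A ( [T [P [A bool]]] )]] * [A bool]] → [T [P [A bool]] → [T [P [A bool]]]]]

7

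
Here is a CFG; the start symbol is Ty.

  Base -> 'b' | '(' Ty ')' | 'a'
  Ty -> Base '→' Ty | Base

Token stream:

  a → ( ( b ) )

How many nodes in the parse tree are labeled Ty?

[Ty [Base a] → [Ty [Base ( [Ty [Base ( [Ty [Base b]] )]] )]]]

4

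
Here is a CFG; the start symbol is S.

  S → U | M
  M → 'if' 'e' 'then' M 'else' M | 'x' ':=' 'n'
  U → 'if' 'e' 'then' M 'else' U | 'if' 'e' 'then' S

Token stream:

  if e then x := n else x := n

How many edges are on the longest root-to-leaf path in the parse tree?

3

[S [M if e then [M x := n] else [M x := n]]]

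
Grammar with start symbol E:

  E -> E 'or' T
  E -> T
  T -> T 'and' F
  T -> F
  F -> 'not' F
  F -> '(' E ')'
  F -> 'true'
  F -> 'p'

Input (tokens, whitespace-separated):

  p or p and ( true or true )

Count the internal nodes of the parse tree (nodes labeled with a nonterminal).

[E [E [T [F p]]] or [T [T [F p]] and [F ( [E [E [T [F true]]] or [T [F true]]] )]]]

14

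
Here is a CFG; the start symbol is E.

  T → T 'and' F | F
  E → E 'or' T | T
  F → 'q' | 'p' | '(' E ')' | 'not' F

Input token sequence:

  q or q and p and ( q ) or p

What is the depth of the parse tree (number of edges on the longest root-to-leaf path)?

[E [E [E [T [F q]]] or [T [T [T [F q]] and [F p]] and [F ( [E [T [F q]]] )]]] or [T [F p]]]

7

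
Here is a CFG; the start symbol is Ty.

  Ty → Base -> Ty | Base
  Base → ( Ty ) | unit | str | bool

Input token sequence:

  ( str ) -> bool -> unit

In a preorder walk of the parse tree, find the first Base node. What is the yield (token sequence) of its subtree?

( str )

[Ty [Base ( [Ty [Base str]] )] -> [Ty [Base bool] -> [Ty [Base unit]]]]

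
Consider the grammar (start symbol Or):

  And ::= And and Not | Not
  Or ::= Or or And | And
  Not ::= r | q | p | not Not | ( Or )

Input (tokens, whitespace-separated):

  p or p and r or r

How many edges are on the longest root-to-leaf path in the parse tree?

[Or [Or [Or [And [Not p]]] or [And [And [Not p]] and [Not r]]] or [And [Not r]]]

5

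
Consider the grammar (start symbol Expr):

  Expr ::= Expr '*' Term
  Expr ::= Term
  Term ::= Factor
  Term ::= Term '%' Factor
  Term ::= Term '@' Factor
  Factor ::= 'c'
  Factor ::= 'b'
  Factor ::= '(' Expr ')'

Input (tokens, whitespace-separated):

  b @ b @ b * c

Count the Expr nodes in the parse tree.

[Expr [Expr [Term [Term [Term [Factor b]] @ [Factor b]] @ [Factor b]]] * [Term [Factor c]]]

2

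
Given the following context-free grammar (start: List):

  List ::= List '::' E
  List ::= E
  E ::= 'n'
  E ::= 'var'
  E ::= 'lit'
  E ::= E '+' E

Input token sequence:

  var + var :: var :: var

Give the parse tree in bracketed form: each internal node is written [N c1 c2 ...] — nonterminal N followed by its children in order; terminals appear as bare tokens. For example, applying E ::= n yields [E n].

List
List :: E
List :: E :: E
E :: E :: E
E + E :: E :: E
var + E :: E :: E
var + var :: E :: E
var + var :: var :: E
var + var :: var :: var

[List [List [List [E [E var] + [E var]]] :: [E var]] :: [E var]]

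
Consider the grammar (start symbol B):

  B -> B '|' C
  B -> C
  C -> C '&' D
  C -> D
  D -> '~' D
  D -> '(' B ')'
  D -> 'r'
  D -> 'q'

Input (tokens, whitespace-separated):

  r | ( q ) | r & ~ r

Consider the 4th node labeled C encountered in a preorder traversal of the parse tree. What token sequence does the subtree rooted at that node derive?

r & ~ r

[B [B [B [C [D r]]] | [C [D ( [B [C [D q]]] )]]] | [C [C [D r]] & [D ~ [D r]]]]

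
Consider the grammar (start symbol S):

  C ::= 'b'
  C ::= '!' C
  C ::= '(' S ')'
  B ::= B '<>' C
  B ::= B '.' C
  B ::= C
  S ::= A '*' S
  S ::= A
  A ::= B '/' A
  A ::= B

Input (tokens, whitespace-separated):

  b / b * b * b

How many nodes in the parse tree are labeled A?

4

[S [A [B [C b]] / [A [B [C b]]]] * [S [A [B [C b]]] * [S [A [B [C b]]]]]]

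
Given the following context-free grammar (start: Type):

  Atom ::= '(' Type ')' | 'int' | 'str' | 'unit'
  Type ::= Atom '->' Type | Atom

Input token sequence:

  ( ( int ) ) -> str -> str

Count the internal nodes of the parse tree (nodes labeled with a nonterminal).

10

[Type [Atom ( [Type [Atom ( [Type [Atom int]] )]] )] -> [Type [Atom str] -> [Type [Atom str]]]]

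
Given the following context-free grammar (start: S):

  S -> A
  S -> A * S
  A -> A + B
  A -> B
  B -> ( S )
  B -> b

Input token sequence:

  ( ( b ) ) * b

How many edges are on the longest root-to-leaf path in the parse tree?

[S [A [B ( [S [A [B ( [S [A [B b]]] )]]] )]] * [S [A [B b]]]]

9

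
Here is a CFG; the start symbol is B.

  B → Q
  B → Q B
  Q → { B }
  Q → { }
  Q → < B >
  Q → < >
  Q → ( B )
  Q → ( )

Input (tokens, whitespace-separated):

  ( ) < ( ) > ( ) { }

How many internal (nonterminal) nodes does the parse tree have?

10

[B [Q ( )] [B [Q < [B [Q ( )]] >] [B [Q ( )] [B [Q { }]]]]]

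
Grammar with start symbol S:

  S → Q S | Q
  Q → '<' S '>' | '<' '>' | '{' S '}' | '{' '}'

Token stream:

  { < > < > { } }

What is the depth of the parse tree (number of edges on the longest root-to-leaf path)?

[S [Q { [S [Q < >] [S [Q < >] [S [Q { }]]]] }]]

6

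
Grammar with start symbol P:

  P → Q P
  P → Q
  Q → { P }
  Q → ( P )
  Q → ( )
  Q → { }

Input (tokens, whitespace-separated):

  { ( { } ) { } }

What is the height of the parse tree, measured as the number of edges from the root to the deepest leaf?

6

[P [Q { [P [Q ( [P [Q { }]] )] [P [Q { }]]] }]]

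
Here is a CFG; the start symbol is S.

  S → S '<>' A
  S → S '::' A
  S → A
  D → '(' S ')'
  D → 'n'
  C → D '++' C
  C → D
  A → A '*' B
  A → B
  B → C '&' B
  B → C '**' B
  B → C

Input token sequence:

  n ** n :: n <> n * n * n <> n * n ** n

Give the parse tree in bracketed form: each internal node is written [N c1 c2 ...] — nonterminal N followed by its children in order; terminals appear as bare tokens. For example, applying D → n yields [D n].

[S [S [S [S [A [B [C [D n]] ** [B [C [D n]]]]]] :: [A [B [C [D n]]]]] <> [A [A [A [B [C [D n]]]] * [B [C [D n]]]] * [B [C [D n]]]]] <> [A [A [B [C [D n]]]] * [B [C [D n]] ** [B [C [D n]]]]]]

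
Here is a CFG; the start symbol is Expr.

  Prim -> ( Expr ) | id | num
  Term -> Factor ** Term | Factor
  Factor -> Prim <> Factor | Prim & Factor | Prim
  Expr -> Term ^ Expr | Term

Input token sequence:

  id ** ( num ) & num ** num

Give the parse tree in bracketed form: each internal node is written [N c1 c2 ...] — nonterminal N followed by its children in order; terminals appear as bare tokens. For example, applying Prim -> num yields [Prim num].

Expr
Term
Factor ** Term
Prim ** Term
id ** Term
id ** Factor ** Term
id ** Prim & Factor ** Term
id ** ( Expr ) & Factor ** Term
id ** ( Term ) & Factor ** Term
id ** ( Factor ) & Factor ** Term
id ** ( Prim ) & Factor ** Term
id ** ( num ) & Factor ** Term
id ** ( num ) & Prim ** Term
id ** ( num ) & num ** Term
id ** ( num ) & num ** Factor
id ** ( num ) & num ** Prim
id ** ( num ) & num ** num

[Expr [Term [Factor [Prim id]] ** [Term [Factor [Prim ( [Expr [Term [Factor [Prim num]]]] )] & [Factor [Prim num]]] ** [Term [Factor [Prim num]]]]]]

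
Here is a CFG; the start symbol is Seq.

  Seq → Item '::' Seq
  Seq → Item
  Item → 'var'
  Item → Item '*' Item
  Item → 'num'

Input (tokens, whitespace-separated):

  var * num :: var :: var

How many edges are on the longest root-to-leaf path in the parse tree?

[Seq [Item [Item var] * [Item num]] :: [Seq [Item var] :: [Seq [Item var]]]]

4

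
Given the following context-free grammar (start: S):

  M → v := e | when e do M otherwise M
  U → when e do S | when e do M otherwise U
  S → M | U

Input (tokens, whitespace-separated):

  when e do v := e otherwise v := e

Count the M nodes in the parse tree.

[S [M when e do [M v := e] otherwise [M v := e]]]

3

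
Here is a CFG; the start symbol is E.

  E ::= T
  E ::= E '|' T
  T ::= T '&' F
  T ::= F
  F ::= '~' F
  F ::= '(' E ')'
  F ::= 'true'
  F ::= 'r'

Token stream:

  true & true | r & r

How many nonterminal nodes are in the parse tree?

[E [E [T [T [F true]] & [F true]]] | [T [T [F r]] & [F r]]]

10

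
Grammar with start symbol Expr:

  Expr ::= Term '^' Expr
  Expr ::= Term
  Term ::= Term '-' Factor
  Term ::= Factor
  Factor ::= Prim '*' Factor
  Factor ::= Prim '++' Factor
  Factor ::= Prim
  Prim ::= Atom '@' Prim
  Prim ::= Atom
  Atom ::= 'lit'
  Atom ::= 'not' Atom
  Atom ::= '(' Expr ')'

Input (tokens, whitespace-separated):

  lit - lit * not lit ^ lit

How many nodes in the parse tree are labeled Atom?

[Expr [Term [Term [Factor [Prim [Atom lit]]]] - [Factor [Prim [Atom lit]] * [Factor [Prim [Atom not [Atom lit]]]]]] ^ [Expr [Term [Factor [Prim [Atom lit]]]]]]

5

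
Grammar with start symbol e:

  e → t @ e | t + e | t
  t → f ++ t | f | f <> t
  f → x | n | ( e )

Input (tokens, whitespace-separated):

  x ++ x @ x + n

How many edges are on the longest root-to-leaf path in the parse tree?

5

[e [t [f x] ++ [t [f x]]] @ [e [t [f x]] + [e [t [f n]]]]]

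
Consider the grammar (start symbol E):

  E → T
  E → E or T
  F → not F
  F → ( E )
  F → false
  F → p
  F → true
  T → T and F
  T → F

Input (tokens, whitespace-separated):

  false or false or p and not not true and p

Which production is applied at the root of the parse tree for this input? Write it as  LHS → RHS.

E → E or T

[E [E [E [T [F false]]] or [T [F false]]] or [T [T [T [F p]] and [F not [F not [F true]]]] and [F p]]]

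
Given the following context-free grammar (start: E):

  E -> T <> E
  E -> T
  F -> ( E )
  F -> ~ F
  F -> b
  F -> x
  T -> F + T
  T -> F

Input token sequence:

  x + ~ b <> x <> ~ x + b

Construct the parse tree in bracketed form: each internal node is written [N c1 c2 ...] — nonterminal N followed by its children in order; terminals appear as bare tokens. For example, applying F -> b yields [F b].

[E [T [F x] + [T [F ~ [F b]]]] <> [E [T [F x]] <> [E [T [F ~ [F x]] + [T [F b]]]]]]

E
T <> E
F + T <> E
x + T <> E
x + F <> E
x + ~ F <> E
x + ~ b <> E
x + ~ b <> T <> E
x + ~ b <> F <> E
x + ~ b <> x <> E
x + ~ b <> x <> T
x + ~ b <> x <> F + T
x + ~ b <> x <> ~ F + T
x + ~ b <> x <> ~ x + T
x + ~ b <> x <> ~ x + F
x + ~ b <> x <> ~ x + b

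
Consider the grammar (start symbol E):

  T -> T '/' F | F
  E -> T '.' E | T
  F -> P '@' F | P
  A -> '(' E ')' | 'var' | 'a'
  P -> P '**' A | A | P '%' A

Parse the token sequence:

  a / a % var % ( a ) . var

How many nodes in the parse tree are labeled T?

4

[E [T [T [F [P [A a]]]] / [F [P [P [P [A a]] % [A var]] % [A ( [E [T [F [P [A a]]]]] )]]]] . [E [T [F [P [A var]]]]]]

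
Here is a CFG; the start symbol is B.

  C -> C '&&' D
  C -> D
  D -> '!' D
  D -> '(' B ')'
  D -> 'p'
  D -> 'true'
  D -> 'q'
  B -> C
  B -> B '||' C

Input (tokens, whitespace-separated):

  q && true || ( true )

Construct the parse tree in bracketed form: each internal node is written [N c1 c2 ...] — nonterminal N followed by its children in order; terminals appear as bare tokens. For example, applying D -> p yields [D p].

[B [B [C [C [D q]] && [D true]]] || [C [D ( [B [C [D true]]] )]]]

B
B || C
C || C
C && D || C
D && D || C
q && D || C
q && true || C
q && true || D
q && true || ( B )
q && true || ( C )
q && true || ( D )
q && true || ( true )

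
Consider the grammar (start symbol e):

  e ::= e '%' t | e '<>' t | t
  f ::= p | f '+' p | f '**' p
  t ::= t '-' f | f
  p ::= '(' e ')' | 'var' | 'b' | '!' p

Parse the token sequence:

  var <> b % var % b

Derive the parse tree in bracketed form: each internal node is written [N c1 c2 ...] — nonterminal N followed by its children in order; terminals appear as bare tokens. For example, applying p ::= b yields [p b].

e
e % t
e % t % t
e <> t % t % t
t <> t % t % t
f <> t % t % t
p <> t % t % t
var <> t % t % t
var <> f % t % t
var <> p % t % t
var <> b % t % t
var <> b % f % t
var <> b % p % t
var <> b % var % t
var <> b % var % f
var <> b % var % p
var <> b % var % b

[e [e [e [e [t [f [p var]]]] <> [t [f [p b]]]] % [t [f [p var]]]] % [t [f [p b]]]]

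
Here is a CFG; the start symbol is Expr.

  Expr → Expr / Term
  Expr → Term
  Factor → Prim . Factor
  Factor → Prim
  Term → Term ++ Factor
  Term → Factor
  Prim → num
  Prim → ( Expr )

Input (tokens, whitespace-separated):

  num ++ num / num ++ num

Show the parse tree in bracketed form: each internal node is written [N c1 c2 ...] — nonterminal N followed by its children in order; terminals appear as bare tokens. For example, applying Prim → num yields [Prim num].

[Expr [Expr [Term [Term [Factor [Prim num]]] ++ [Factor [Prim num]]]] / [Term [Term [Factor [Prim num]]] ++ [Factor [Prim num]]]]

Expr
Expr / Term
Term / Term
Term ++ Factor / Term
Factor ++ Factor / Term
Prim ++ Factor / Term
num ++ Factor / Term
num ++ Prim / Term
num ++ num / Term
num ++ num / Term ++ Factor
num ++ num / Factor ++ Factor
num ++ num / Prim ++ Factor
num ++ num / num ++ Factor
num ++ num / num ++ Prim
num ++ num / num ++ num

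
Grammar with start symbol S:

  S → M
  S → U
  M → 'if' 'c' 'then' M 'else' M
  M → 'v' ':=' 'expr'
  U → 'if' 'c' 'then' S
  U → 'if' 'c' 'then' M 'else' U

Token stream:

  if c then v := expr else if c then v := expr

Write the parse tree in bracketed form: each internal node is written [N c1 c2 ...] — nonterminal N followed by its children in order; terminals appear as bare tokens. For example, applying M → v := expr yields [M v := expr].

S
U
if c then M else U
if c then v := expr else U
if c then v := expr else if c then S
if c then v := expr else if c then M
if c then v := expr else if c then v := expr

[S [U if c then [M v := expr] else [U if c then [S [M v := expr]]]]]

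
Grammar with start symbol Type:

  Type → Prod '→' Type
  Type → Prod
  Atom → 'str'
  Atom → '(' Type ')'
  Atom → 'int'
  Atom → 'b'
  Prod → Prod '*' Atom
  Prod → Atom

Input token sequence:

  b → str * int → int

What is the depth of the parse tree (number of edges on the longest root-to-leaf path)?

5

[Type [Prod [Atom b]] → [Type [Prod [Prod [Atom str]] * [Atom int]] → [Type [Prod [Atom int]]]]]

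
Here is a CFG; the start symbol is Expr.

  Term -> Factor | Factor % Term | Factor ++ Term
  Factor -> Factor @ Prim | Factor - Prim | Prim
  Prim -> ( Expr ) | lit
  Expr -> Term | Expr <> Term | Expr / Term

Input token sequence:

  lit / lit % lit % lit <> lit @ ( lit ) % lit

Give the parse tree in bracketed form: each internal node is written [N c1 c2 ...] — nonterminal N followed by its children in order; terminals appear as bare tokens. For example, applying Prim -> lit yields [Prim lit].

[Expr [Expr [Expr [Term [Factor [Prim lit]]]] / [Term [Factor [Prim lit]] % [Term [Factor [Prim lit]] % [Term [Factor [Prim lit]]]]]] <> [Term [Factor [Factor [Prim lit]] @ [Prim ( [Expr [Term [Factor [Prim lit]]]] )]] % [Term [Factor [Prim lit]]]]]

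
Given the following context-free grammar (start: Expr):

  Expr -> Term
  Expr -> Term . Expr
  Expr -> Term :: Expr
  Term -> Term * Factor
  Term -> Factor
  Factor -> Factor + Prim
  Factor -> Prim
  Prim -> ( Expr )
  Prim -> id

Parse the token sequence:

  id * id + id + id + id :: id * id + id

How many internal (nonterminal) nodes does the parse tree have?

[Expr [Term [Term [Factor [Prim id]]] * [Factor [Factor [Factor [Factor [Prim id]] + [Prim id]] + [Prim id]] + [Prim id]]] :: [Expr [Term [Term [Factor [Prim id]]] * [Factor [Factor [Prim id]] + [Prim id]]]]]

22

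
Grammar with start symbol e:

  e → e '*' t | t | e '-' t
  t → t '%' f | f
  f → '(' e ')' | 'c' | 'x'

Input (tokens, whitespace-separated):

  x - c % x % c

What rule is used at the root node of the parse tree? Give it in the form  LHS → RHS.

e → e '-' t

[e [e [t [f x]]] - [t [t [t [f c]] % [f x]] % [f c]]]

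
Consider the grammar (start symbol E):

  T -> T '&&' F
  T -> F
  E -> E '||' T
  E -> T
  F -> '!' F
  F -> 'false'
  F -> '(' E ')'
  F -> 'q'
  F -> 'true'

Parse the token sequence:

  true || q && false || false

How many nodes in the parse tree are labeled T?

[E [E [E [T [F true]]] || [T [T [F q]] && [F false]]] || [T [F false]]]

4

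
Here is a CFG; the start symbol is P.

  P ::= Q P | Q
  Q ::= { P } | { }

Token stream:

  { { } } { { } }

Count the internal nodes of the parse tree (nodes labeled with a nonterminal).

8

[P [Q { [P [Q { }]] }] [P [Q { [P [Q { }]] }]]]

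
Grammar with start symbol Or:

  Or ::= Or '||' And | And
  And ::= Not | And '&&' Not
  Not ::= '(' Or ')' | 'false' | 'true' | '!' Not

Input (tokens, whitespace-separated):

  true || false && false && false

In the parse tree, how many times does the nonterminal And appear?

4

[Or [Or [And [Not true]]] || [And [And [And [Not false]] && [Not false]] && [Not false]]]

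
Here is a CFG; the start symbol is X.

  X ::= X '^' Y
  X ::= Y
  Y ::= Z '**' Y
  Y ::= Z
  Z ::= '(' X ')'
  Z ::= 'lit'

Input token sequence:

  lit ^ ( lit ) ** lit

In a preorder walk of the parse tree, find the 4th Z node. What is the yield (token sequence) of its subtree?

lit

[X [X [Y [Z lit]]] ^ [Y [Z ( [X [Y [Z lit]]] )] ** [Y [Z lit]]]]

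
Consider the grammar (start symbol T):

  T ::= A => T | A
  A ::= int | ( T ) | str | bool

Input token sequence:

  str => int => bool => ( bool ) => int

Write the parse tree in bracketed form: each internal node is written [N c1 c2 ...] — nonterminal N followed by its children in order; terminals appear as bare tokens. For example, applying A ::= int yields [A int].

[T [A str] => [T [A int] => [T [A bool] => [T [A ( [T [A bool]] )] => [T [A int]]]]]]

T
A => T
str => T
str => A => T
str => int => T
str => int => A => T
str => int => bool => T
str => int => bool => A => T
str => int => bool => ( T ) => T
str => int => bool => ( A ) => T
str => int => bool => ( bool ) => T
str => int => bool => ( bool ) => A
str => int => bool => ( bool ) => int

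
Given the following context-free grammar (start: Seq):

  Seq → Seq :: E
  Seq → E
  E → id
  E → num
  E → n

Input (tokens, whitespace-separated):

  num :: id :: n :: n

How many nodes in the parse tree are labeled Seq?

4

[Seq [Seq [Seq [Seq [E num]] :: [E id]] :: [E n]] :: [E n]]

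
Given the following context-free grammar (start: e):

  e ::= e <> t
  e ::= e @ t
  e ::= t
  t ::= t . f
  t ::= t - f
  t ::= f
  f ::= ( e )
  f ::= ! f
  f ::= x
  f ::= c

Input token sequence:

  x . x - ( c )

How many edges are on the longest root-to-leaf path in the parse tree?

6

[e [t [t [t [f x]] . [f x]] - [f ( [e [t [f c]]] )]]]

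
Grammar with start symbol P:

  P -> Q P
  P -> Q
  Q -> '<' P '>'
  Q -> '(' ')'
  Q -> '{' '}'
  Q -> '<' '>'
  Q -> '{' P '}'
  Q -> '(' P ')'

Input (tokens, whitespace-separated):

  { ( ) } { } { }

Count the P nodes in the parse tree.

4

[P [Q { [P [Q ( )]] }] [P [Q { }] [P [Q { }]]]]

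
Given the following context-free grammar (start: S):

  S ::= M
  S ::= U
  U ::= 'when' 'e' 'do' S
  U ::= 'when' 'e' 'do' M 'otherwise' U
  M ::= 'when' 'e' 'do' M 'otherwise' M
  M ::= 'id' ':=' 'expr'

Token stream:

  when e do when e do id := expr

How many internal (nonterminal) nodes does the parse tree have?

[S [U when e do [S [U when e do [S [M id := expr]]]]]]

6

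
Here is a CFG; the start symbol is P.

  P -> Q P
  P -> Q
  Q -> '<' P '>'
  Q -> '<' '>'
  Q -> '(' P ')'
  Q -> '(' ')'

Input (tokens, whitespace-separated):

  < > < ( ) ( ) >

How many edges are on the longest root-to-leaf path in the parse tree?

[P [Q < >] [P [Q < [P [Q ( )] [P [Q ( )]]] >]]]

6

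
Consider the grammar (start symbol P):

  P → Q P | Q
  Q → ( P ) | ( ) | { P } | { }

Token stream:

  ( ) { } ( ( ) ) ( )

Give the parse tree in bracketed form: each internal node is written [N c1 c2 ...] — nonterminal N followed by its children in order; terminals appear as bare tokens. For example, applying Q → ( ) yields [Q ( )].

[P [Q ( )] [P [Q { }] [P [Q ( [P [Q ( )]] )] [P [Q ( )]]]]]

P
Q P
( ) P
( ) Q P
( ) { } P
( ) { } Q P
( ) { } ( P ) P
( ) { } ( Q ) P
( ) { } ( ( ) ) P
( ) { } ( ( ) ) Q
( ) { } ( ( ) ) ( )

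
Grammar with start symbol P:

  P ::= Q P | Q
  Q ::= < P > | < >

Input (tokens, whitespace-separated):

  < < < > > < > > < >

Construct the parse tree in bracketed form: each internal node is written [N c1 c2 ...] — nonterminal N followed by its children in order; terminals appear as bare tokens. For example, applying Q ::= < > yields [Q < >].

[P [Q < [P [Q < [P [Q < >]] >] [P [Q < >]]] >] [P [Q < >]]]

P
Q P
< P > P
< Q P > P
< < P > P > P
< < Q > P > P
< < < > > P > P
< < < > > Q > P
< < < > > < > > P
< < < > > < > > Q
< < < > > < > > < >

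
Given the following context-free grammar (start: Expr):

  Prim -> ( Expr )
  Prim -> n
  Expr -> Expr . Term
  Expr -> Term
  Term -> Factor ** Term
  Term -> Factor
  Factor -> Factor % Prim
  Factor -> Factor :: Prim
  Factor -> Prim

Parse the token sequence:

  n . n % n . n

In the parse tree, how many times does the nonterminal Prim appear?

4

[Expr [Expr [Expr [Term [Factor [Prim n]]]] . [Term [Factor [Factor [Prim n]] % [Prim n]]]] . [Term [Factor [Prim n]]]]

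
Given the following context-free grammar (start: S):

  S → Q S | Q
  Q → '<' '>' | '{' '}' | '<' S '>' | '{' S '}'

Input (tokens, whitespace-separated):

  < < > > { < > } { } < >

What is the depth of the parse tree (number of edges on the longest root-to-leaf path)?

5

[S [Q < [S [Q < >]] >] [S [Q { [S [Q < >]] }] [S [Q { }] [S [Q < >]]]]]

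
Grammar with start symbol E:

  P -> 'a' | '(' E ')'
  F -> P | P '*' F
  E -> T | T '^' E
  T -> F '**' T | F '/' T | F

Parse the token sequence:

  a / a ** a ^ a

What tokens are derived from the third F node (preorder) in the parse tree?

a

[E [T [F [P a]] / [T [F [P a]] ** [T [F [P a]]]]] ^ [E [T [F [P a]]]]]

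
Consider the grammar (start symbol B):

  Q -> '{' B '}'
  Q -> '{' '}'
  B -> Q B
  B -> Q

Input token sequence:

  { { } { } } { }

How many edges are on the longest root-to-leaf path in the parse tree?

[B [Q { [B [Q { }] [B [Q { }]]] }] [B [Q { }]]]

5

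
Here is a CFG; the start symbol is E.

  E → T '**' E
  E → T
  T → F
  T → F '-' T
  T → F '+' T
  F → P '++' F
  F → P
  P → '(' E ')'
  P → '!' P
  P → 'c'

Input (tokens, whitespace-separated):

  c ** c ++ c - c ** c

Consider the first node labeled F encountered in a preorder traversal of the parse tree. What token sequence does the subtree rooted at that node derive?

[E [T [F [P c]]] ** [E [T [F [P c] ++ [F [P c]]] - [T [F [P c]]]] ** [E [T [F [P c]]]]]]

c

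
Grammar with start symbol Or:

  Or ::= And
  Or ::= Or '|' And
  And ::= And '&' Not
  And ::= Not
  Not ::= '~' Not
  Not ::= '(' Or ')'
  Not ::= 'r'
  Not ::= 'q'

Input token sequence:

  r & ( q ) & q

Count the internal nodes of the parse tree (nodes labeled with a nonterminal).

[Or [And [And [And [Not r]] & [Not ( [Or [And [Not q]]] )]] & [Not q]]]

10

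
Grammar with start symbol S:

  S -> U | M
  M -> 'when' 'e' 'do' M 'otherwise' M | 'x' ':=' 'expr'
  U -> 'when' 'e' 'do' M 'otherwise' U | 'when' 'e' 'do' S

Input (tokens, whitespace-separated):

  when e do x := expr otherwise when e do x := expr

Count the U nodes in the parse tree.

[S [U when e do [M x := expr] otherwise [U when e do [S [M x := expr]]]]]

2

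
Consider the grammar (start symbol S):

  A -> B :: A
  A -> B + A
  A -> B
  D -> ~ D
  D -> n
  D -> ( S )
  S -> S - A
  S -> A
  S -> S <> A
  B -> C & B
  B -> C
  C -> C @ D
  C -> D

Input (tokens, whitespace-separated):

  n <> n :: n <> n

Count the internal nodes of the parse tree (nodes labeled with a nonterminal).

[S [S [S [A [B [C [D n]]]]] <> [A [B [C [D n]]] :: [A [B [C [D n]]]]]] <> [A [B [C [D n]]]]]

19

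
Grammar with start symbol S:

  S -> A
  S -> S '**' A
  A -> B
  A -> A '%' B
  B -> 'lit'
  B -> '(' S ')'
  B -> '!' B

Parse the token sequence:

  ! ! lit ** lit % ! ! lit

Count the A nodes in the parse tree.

[S [S [A [B ! [B ! [B lit]]]]] ** [A [A [B lit]] % [B ! [B ! [B lit]]]]]

3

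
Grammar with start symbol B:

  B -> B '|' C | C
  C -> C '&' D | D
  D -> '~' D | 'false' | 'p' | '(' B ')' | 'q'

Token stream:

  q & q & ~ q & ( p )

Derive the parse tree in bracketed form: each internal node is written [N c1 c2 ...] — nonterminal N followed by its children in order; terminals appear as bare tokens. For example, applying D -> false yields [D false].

B
C
C & D
C & D & D
C & D & D & D
D & D & D & D
q & D & D & D
q & q & D & D
q & q & ~ D & D
q & q & ~ q & D
q & q & ~ q & ( B )
q & q & ~ q & ( C )
q & q & ~ q & ( D )
q & q & ~ q & ( p )

[B [C [C [C [C [D q]] & [D q]] & [D ~ [D q]]] & [D ( [B [C [D p]]] )]]]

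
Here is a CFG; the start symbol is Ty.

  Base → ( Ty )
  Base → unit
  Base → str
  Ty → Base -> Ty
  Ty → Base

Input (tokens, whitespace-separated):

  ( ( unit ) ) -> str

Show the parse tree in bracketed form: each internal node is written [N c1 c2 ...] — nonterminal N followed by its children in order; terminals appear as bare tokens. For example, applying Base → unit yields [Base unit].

[Ty [Base ( [Ty [Base ( [Ty [Base unit]] )]] )] -> [Ty [Base str]]]

Ty
Base -> Ty
( Ty ) -> Ty
( Base ) -> Ty
( ( Ty ) ) -> Ty
( ( Base ) ) -> Ty
( ( unit ) ) -> Ty
( ( unit ) ) -> Base
( ( unit ) ) -> str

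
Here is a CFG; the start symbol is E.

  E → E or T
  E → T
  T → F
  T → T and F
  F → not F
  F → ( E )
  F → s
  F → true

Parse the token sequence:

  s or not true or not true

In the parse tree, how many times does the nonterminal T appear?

3

[E [E [E [T [F s]]] or [T [F not [F true]]]] or [T [F not [F true]]]]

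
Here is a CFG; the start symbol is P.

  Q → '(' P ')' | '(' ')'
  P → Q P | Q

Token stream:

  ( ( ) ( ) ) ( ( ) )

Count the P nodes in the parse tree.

[P [Q ( [P [Q ( )] [P [Q ( )]]] )] [P [Q ( [P [Q ( )]] )]]]

5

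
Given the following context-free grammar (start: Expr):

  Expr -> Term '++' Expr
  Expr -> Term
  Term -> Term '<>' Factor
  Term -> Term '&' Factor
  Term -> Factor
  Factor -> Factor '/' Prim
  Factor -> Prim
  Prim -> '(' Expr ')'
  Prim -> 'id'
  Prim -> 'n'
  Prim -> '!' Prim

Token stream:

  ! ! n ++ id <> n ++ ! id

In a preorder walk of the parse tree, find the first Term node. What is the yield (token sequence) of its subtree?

[Expr [Term [Factor [Prim ! [Prim ! [Prim n]]]]] ++ [Expr [Term [Term [Factor [Prim id]]] <> [Factor [Prim n]]] ++ [Expr [Term [Factor [Prim ! [Prim id]]]]]]]

! ! n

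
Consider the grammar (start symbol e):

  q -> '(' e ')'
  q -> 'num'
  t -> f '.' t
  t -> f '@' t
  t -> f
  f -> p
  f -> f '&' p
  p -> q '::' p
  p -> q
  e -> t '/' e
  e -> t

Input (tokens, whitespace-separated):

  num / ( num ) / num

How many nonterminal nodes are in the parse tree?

20

[e [t [f [p [q num]]]] / [e [t [f [p [q ( [e [t [f [p [q num]]]]] )]]]] / [e [t [f [p [q num]]]]]]]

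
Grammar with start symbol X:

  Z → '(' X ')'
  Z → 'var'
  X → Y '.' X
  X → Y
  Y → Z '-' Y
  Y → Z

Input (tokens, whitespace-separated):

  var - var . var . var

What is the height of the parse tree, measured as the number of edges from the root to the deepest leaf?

[X [Y [Z var] - [Y [Z var]]] . [X [Y [Z var]] . [X [Y [Z var]]]]]

5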